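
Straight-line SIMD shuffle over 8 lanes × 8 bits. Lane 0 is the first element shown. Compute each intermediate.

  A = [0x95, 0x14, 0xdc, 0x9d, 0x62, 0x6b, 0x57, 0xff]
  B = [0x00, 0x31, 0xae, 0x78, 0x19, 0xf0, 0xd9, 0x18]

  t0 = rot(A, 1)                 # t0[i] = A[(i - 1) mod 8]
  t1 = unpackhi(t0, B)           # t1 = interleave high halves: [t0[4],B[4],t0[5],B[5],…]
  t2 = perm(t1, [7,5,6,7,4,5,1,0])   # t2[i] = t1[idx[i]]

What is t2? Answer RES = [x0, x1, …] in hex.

RES = [ 0x18  0xd9  0x57  0x18  0x6b  0xd9  0x19  0x9d ]

  t0: ff 95 14 dc 9d 62 6b 57
  t1: 9d 19 62 f0 6b d9 57 18
  t2: 18 d9 57 18 6b d9 19 9d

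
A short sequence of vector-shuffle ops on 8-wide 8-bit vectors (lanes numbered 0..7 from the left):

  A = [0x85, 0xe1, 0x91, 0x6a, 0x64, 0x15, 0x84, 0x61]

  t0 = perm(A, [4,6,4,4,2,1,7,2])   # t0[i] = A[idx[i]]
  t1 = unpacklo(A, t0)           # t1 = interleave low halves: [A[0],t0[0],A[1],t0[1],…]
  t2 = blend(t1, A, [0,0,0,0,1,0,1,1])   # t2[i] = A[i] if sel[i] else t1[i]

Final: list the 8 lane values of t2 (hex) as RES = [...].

RES = [0x85, 0x64, 0xe1, 0x84, 0x64, 0x64, 0x84, 0x61]

t0 = [0x64, 0x84, 0x64, 0x64, 0x91, 0xe1, 0x61, 0x91]
t1 = [0x85, 0x64, 0xe1, 0x84, 0x91, 0x64, 0x6a, 0x64]
t2 = [0x85, 0x64, 0xe1, 0x84, 0x64, 0x64, 0x84, 0x61]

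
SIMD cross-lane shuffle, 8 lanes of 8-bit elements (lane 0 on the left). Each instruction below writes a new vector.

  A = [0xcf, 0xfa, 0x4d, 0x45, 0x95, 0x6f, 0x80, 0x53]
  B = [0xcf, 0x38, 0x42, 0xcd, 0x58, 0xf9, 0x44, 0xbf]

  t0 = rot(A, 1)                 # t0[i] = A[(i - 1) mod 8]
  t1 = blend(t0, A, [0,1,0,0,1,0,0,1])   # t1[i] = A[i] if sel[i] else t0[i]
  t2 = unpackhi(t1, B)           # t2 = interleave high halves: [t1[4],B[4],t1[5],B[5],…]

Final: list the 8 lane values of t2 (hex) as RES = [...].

RES = [0x95, 0x58, 0x95, 0xf9, 0x6f, 0x44, 0x53, 0xbf]

  t0: 53 cf fa 4d 45 95 6f 80
  t1: 53 fa fa 4d 95 95 6f 53
  t2: 95 58 95 f9 6f 44 53 bf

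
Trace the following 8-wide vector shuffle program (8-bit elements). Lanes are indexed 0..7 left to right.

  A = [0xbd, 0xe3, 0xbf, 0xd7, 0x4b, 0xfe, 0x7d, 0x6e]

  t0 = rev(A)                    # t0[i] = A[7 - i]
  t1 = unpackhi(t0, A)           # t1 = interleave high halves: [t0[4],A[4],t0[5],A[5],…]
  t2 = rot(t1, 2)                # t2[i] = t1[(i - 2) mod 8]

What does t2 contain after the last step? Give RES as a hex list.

  t0: 6e 7d fe 4b d7 bf e3 bd
  t1: d7 4b bf fe e3 7d bd 6e
  t2: bd 6e d7 4b bf fe e3 7d

RES = [ 0xbd  0x6e  0xd7  0x4b  0xbf  0xfe  0xe3  0x7d ]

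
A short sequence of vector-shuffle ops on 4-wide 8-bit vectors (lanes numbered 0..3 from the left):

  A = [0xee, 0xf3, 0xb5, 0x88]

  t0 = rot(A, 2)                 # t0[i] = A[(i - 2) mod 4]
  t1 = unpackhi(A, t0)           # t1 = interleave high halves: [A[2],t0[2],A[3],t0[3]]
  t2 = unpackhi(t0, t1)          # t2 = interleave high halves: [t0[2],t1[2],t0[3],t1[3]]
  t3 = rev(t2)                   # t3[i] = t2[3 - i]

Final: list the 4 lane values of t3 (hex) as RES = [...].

→ t0 |b5|88|ee|f3|
→ t1 |b5|ee|88|f3|
→ t2 |ee|88|f3|f3|
→ t3 |f3|f3|88|ee|

RES = [ 0xf3  0xf3  0x88  0xee ]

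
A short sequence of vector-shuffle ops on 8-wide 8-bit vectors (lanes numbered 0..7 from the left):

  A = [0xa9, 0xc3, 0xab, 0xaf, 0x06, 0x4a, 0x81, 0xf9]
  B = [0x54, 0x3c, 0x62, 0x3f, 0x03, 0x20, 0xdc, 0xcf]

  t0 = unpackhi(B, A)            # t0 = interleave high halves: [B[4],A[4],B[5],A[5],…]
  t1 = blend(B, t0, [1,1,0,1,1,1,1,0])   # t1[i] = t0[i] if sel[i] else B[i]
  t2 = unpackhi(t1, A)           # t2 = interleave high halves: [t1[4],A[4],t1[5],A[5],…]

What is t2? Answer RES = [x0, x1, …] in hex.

RES = [ 0xdc  0x06  0x81  0x4a  0xcf  0x81  0xcf  0xf9 ]

t0 = [0x03, 0x06, 0x20, 0x4a, 0xdc, 0x81, 0xcf, 0xf9]
t1 = [0x03, 0x06, 0x62, 0x4a, 0xdc, 0x81, 0xcf, 0xcf]
t2 = [0xdc, 0x06, 0x81, 0x4a, 0xcf, 0x81, 0xcf, 0xf9]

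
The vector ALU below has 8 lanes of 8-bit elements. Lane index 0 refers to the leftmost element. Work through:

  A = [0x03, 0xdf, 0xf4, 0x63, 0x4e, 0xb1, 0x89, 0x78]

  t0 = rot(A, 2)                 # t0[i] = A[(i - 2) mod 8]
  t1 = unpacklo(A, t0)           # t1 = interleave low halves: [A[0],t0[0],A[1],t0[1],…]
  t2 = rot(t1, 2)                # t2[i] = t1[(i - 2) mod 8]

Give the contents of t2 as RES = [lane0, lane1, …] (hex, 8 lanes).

RES = [ 0x63  0xdf  0x03  0x89  0xdf  0x78  0xf4  0x03 ]

  t0: 89 78 03 df f4 63 4e b1
  t1: 03 89 df 78 f4 03 63 df
  t2: 63 df 03 89 df 78 f4 03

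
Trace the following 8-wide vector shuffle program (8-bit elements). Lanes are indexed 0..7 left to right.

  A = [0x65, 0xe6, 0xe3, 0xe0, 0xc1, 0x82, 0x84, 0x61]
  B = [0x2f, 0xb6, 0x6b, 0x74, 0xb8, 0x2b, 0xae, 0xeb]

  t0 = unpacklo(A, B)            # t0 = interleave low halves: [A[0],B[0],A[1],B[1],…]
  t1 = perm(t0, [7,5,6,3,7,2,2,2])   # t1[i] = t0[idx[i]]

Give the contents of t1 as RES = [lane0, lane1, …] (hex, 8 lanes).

RES = [0x74, 0x6b, 0xe0, 0xb6, 0x74, 0xe6, 0xe6, 0xe6]

  t0: 65 2f e6 b6 e3 6b e0 74
  t1: 74 6b e0 b6 74 e6 e6 e6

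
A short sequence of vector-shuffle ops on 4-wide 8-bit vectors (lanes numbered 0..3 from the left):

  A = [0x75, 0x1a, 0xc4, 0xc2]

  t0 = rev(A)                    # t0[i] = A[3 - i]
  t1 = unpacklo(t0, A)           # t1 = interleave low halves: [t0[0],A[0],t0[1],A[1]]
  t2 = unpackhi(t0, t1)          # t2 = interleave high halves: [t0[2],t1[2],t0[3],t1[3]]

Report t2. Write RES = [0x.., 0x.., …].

  t0: c2 c4 1a 75
  t1: c2 75 c4 1a
  t2: 1a c4 75 1a

RES = [0x1a, 0xc4, 0x75, 0x1a]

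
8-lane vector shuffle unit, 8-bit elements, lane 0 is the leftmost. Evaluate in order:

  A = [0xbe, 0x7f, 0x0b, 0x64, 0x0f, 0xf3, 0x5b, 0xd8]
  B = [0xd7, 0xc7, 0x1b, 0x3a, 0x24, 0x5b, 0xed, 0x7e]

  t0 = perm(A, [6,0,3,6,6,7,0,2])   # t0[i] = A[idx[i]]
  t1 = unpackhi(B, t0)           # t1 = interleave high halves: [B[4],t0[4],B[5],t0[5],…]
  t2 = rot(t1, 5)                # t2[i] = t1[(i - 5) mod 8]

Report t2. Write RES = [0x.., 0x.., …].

→ t0 |5b|be|64|5b|5b|d8|be|0b|
→ t1 |24|5b|5b|d8|ed|be|7e|0b|
→ t2 |d8|ed|be|7e|0b|24|5b|5b|

RES = [ 0xd8  0xed  0xbe  0x7e  0x0b  0x24  0x5b  0x5b ]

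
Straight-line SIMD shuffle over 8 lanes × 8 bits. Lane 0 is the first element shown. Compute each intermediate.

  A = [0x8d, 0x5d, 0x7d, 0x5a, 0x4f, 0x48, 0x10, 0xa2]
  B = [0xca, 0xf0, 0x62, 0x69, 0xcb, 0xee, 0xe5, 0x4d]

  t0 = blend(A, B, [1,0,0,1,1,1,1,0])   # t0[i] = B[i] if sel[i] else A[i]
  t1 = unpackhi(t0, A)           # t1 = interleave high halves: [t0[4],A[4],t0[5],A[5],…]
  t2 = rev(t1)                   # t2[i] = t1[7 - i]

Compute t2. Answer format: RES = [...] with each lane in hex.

t0 = [0xca, 0x5d, 0x7d, 0x69, 0xcb, 0xee, 0xe5, 0xa2]
t1 = [0xcb, 0x4f, 0xee, 0x48, 0xe5, 0x10, 0xa2, 0xa2]
t2 = [0xa2, 0xa2, 0x10, 0xe5, 0x48, 0xee, 0x4f, 0xcb]

RES = [ 0xa2  0xa2  0x10  0xe5  0x48  0xee  0x4f  0xcb ]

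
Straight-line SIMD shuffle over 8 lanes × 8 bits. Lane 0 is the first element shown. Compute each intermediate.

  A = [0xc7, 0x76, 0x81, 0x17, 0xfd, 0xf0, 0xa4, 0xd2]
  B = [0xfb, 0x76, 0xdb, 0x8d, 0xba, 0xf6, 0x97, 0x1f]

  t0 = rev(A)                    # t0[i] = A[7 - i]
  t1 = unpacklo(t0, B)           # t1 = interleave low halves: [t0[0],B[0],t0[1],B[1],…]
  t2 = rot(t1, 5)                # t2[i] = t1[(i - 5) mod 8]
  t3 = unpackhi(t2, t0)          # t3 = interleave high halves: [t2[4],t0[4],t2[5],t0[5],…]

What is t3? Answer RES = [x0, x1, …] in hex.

  t0: d2 a4 f0 fd 17 81 76 c7
  t1: d2 fb a4 76 f0 db fd 8d
  t2: 76 f0 db fd 8d d2 fb a4
  t3: 8d 17 d2 81 fb 76 a4 c7

RES = [0x8d, 0x17, 0xd2, 0x81, 0xfb, 0x76, 0xa4, 0xc7]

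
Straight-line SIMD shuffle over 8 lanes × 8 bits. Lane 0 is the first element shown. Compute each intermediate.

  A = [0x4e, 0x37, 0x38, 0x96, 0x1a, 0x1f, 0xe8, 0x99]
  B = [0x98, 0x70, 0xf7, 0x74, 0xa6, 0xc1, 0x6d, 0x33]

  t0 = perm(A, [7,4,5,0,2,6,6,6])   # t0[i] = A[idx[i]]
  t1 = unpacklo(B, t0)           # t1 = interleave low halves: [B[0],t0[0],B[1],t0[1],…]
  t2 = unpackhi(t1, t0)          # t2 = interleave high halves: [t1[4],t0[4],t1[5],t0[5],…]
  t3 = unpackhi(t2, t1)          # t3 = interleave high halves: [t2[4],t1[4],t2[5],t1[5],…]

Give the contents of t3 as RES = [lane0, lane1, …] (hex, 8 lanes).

RES = [0x74, 0xf7, 0xe8, 0x1f, 0x4e, 0x74, 0xe8, 0x4e]

→ t0 |99|1a|1f|4e|38|e8|e8|e8|
→ t1 |98|99|70|1a|f7|1f|74|4e|
→ t2 |f7|38|1f|e8|74|e8|4e|e8|
→ t3 |74|f7|e8|1f|4e|74|e8|4e|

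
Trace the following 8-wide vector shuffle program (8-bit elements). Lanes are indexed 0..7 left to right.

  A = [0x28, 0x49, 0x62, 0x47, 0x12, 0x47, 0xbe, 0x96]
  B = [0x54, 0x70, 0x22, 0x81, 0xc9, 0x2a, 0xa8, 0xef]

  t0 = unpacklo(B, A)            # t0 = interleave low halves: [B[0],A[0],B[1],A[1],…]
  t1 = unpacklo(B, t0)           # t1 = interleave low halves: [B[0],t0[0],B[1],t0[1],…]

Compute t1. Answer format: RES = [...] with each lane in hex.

RES = [0x54, 0x54, 0x70, 0x28, 0x22, 0x70, 0x81, 0x49]

→ t0 |54|28|70|49|22|62|81|47|
→ t1 |54|54|70|28|22|70|81|49|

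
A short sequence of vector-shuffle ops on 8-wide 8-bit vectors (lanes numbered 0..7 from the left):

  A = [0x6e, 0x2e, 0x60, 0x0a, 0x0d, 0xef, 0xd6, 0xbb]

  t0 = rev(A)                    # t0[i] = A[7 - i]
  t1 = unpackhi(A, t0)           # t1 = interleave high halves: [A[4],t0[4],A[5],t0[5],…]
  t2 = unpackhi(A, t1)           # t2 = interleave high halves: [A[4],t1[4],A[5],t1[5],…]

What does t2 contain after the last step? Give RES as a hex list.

→ t0 |bb|d6|ef|0d|0a|60|2e|6e|
→ t1 |0d|0a|ef|60|d6|2e|bb|6e|
→ t2 |0d|d6|ef|2e|d6|bb|bb|6e|

RES = [ 0x0d  0xd6  0xef  0x2e  0xd6  0xbb  0xbb  0x6e ]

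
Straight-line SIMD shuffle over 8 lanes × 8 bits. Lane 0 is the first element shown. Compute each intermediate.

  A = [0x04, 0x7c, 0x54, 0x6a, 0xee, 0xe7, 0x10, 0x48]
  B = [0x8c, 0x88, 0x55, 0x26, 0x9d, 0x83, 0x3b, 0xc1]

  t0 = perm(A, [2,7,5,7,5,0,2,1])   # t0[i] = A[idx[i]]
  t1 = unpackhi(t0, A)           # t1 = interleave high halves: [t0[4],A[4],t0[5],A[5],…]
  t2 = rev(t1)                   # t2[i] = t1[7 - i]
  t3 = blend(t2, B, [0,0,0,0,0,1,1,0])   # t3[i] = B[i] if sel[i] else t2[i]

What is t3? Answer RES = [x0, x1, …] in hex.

→ t0 |54|48|e7|48|e7|04|54|7c|
→ t1 |e7|ee|04|e7|54|10|7c|48|
→ t2 |48|7c|10|54|e7|04|ee|e7|
→ t3 |48|7c|10|54|e7|83|3b|e7|

RES = [ 0x48  0x7c  0x10  0x54  0xe7  0x83  0x3b  0xe7 ]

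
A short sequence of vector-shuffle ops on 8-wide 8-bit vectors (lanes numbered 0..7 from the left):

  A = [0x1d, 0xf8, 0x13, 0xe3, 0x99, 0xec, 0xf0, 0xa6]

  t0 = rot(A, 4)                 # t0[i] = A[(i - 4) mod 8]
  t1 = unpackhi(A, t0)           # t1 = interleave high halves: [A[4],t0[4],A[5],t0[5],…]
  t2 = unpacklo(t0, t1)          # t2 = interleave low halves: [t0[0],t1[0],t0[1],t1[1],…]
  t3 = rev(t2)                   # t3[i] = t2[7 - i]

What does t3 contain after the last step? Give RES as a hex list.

  t0: 99 ec f0 a6 1d f8 13 e3
  t1: 99 1d ec f8 f0 13 a6 e3
  t2: 99 99 ec 1d f0 ec a6 f8
  t3: f8 a6 ec f0 1d ec 99 99

RES = [0xf8, 0xa6, 0xec, 0xf0, 0x1d, 0xec, 0x99, 0x99]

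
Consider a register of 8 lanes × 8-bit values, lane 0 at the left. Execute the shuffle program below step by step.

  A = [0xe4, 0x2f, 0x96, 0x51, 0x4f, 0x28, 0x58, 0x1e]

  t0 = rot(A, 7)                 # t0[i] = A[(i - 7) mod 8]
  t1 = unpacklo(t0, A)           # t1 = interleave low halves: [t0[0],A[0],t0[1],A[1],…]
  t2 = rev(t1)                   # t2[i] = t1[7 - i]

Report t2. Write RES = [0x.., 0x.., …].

  t0: 2f 96 51 4f 28 58 1e e4
  t1: 2f e4 96 2f 51 96 4f 51
  t2: 51 4f 96 51 2f 96 e4 2f

RES = [ 0x51  0x4f  0x96  0x51  0x2f  0x96  0xe4  0x2f ]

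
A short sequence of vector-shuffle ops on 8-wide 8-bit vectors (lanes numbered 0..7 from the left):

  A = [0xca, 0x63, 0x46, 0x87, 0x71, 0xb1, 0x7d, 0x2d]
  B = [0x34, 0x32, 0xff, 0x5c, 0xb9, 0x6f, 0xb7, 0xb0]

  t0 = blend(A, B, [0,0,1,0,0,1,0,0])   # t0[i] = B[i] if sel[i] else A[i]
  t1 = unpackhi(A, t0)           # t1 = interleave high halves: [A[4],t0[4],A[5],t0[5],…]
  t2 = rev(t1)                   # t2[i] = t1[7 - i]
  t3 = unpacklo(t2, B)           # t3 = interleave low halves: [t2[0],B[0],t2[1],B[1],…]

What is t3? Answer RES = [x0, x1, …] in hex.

RES = [ 0x2d  0x34  0x2d  0x32  0x7d  0xff  0x7d  0x5c ]

t0 = [0xca, 0x63, 0xff, 0x87, 0x71, 0x6f, 0x7d, 0x2d]
t1 = [0x71, 0x71, 0xb1, 0x6f, 0x7d, 0x7d, 0x2d, 0x2d]
t2 = [0x2d, 0x2d, 0x7d, 0x7d, 0x6f, 0xb1, 0x71, 0x71]
t3 = [0x2d, 0x34, 0x2d, 0x32, 0x7d, 0xff, 0x7d, 0x5c]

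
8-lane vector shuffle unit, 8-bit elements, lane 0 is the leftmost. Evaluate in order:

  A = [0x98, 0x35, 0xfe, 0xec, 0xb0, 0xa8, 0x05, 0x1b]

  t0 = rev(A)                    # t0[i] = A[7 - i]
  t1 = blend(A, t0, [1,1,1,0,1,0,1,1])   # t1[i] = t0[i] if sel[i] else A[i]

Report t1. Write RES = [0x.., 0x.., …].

RES = [0x1b, 0x05, 0xa8, 0xec, 0xec, 0xa8, 0x35, 0x98]

→ t0 |1b|05|a8|b0|ec|fe|35|98|
→ t1 |1b|05|a8|ec|ec|a8|35|98|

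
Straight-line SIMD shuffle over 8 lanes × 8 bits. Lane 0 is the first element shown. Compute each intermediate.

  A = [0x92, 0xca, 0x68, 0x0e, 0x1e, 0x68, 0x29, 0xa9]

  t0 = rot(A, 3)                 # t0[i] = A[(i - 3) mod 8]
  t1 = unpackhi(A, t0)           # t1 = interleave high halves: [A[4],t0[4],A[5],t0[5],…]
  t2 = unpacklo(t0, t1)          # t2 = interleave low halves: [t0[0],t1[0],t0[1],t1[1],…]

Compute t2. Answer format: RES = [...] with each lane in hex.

t0 = [0x68, 0x29, 0xa9, 0x92, 0xca, 0x68, 0x0e, 0x1e]
t1 = [0x1e, 0xca, 0x68, 0x68, 0x29, 0x0e, 0xa9, 0x1e]
t2 = [0x68, 0x1e, 0x29, 0xca, 0xa9, 0x68, 0x92, 0x68]

RES = [0x68, 0x1e, 0x29, 0xca, 0xa9, 0x68, 0x92, 0x68]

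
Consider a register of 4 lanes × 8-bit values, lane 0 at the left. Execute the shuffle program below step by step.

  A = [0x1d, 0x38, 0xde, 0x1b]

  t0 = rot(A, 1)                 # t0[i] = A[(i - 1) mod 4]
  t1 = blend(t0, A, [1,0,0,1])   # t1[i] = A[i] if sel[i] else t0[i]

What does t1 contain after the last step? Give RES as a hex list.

t0 = [0x1b, 0x1d, 0x38, 0xde]
t1 = [0x1d, 0x1d, 0x38, 0x1b]

RES = [0x1d, 0x1d, 0x38, 0x1b]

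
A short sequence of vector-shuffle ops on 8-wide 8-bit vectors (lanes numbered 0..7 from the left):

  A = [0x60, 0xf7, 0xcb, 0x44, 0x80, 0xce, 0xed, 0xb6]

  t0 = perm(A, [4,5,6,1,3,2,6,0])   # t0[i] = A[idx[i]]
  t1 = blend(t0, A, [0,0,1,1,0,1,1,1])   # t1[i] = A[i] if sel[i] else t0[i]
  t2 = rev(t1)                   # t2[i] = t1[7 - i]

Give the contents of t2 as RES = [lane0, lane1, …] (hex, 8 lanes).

RES = [ 0xb6  0xed  0xce  0x44  0x44  0xcb  0xce  0x80 ]

  t0: 80 ce ed f7 44 cb ed 60
  t1: 80 ce cb 44 44 ce ed b6
  t2: b6 ed ce 44 44 cb ce 80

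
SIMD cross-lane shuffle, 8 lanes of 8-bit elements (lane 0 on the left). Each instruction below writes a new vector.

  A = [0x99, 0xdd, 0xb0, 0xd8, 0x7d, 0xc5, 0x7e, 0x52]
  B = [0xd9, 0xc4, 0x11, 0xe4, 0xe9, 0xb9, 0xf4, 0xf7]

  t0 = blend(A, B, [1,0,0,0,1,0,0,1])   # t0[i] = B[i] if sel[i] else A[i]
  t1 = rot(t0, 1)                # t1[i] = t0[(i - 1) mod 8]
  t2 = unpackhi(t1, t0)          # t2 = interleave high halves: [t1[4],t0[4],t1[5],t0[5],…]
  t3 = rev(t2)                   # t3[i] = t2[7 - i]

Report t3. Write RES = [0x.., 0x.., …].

RES = [ 0xf7  0x7e  0x7e  0xc5  0xc5  0xe9  0xe9  0xd8 ]

t0 = [0xd9, 0xdd, 0xb0, 0xd8, 0xe9, 0xc5, 0x7e, 0xf7]
t1 = [0xf7, 0xd9, 0xdd, 0xb0, 0xd8, 0xe9, 0xc5, 0x7e]
t2 = [0xd8, 0xe9, 0xe9, 0xc5, 0xc5, 0x7e, 0x7e, 0xf7]
t3 = [0xf7, 0x7e, 0x7e, 0xc5, 0xc5, 0xe9, 0xe9, 0xd8]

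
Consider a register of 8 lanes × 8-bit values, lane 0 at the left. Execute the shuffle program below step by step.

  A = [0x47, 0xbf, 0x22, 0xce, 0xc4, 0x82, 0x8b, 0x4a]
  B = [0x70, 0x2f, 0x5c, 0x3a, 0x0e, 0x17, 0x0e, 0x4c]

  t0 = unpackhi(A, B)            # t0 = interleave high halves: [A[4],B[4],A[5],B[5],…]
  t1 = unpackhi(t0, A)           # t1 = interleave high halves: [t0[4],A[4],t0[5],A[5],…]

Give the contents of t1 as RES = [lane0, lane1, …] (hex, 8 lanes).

→ t0 |c4|0e|82|17|8b|0e|4a|4c|
→ t1 |8b|c4|0e|82|4a|8b|4c|4a|

RES = [ 0x8b  0xc4  0x0e  0x82  0x4a  0x8b  0x4c  0x4a ]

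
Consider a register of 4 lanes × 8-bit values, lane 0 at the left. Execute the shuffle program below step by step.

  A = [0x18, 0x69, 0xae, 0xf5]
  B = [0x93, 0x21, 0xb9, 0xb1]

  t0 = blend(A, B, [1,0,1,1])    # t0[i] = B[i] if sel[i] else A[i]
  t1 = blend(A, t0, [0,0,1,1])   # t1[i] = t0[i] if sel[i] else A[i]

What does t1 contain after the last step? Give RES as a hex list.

  t0: 93 69 b9 b1
  t1: 18 69 b9 b1

RES = [0x18, 0x69, 0xb9, 0xb1]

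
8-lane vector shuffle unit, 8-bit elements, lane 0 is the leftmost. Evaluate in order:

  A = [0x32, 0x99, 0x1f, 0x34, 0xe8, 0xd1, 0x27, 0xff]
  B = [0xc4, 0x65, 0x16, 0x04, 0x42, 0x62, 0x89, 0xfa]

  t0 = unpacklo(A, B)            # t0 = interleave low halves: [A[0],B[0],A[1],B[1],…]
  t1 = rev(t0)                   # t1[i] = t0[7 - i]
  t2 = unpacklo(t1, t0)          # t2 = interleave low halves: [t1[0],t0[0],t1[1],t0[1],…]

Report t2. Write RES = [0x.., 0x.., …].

t0 = [0x32, 0xc4, 0x99, 0x65, 0x1f, 0x16, 0x34, 0x04]
t1 = [0x04, 0x34, 0x16, 0x1f, 0x65, 0x99, 0xc4, 0x32]
t2 = [0x04, 0x32, 0x34, 0xc4, 0x16, 0x99, 0x1f, 0x65]

RES = [0x04, 0x32, 0x34, 0xc4, 0x16, 0x99, 0x1f, 0x65]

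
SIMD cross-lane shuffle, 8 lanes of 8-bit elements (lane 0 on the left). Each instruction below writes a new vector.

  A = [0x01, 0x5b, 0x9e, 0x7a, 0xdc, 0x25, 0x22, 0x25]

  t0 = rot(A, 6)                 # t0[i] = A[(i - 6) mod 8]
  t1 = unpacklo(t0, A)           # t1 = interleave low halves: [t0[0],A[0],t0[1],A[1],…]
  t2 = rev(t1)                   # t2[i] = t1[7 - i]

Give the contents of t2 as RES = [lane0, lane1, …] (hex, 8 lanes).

RES = [ 0x7a  0x25  0x9e  0xdc  0x5b  0x7a  0x01  0x9e ]

t0 = [0x9e, 0x7a, 0xdc, 0x25, 0x22, 0x25, 0x01, 0x5b]
t1 = [0x9e, 0x01, 0x7a, 0x5b, 0xdc, 0x9e, 0x25, 0x7a]
t2 = [0x7a, 0x25, 0x9e, 0xdc, 0x5b, 0x7a, 0x01, 0x9e]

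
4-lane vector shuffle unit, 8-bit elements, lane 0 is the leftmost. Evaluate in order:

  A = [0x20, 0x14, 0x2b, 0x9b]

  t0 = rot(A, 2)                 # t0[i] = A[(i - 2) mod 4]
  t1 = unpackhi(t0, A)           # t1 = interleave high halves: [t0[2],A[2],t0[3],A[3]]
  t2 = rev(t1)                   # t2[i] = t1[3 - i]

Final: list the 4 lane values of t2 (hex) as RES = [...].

t0 = [0x2b, 0x9b, 0x20, 0x14]
t1 = [0x20, 0x2b, 0x14, 0x9b]
t2 = [0x9b, 0x14, 0x2b, 0x20]

RES = [ 0x9b  0x14  0x2b  0x20 ]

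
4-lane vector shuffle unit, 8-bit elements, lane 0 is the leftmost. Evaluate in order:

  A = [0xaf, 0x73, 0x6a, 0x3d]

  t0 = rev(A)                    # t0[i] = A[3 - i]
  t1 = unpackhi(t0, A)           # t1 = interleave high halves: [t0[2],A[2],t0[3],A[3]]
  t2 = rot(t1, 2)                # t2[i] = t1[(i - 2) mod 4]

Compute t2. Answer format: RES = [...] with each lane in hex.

t0 = [0x3d, 0x6a, 0x73, 0xaf]
t1 = [0x73, 0x6a, 0xaf, 0x3d]
t2 = [0xaf, 0x3d, 0x73, 0x6a]

RES = [ 0xaf  0x3d  0x73  0x6a ]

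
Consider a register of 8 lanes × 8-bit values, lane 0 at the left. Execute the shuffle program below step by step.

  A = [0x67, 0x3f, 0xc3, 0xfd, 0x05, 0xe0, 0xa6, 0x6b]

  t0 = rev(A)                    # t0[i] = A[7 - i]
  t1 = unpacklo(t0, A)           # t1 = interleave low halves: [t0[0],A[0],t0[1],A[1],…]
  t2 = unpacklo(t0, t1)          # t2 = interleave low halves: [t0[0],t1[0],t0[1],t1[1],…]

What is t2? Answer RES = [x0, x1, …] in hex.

RES = [ 0x6b  0x6b  0xa6  0x67  0xe0  0xa6  0x05  0x3f ]

→ t0 |6b|a6|e0|05|fd|c3|3f|67|
→ t1 |6b|67|a6|3f|e0|c3|05|fd|
→ t2 |6b|6b|a6|67|e0|a6|05|3f|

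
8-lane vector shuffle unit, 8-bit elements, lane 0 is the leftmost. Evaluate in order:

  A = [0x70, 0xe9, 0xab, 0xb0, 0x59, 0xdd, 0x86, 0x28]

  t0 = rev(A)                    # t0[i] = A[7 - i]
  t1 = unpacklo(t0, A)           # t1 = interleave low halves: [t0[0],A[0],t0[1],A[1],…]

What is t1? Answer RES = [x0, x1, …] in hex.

RES = [0x28, 0x70, 0x86, 0xe9, 0xdd, 0xab, 0x59, 0xb0]

t0 = [0x28, 0x86, 0xdd, 0x59, 0xb0, 0xab, 0xe9, 0x70]
t1 = [0x28, 0x70, 0x86, 0xe9, 0xdd, 0xab, 0x59, 0xb0]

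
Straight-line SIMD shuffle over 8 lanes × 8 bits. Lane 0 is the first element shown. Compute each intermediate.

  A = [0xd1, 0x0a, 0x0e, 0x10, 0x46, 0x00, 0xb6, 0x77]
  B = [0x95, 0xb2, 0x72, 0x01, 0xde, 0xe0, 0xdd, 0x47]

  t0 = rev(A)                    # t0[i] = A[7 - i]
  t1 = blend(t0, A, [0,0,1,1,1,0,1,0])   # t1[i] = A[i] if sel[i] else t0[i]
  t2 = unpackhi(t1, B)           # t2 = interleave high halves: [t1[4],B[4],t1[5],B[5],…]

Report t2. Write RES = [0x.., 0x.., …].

RES = [ 0x46  0xde  0x0e  0xe0  0xb6  0xdd  0xd1  0x47 ]

  t0: 77 b6 00 46 10 0e 0a d1
  t1: 77 b6 0e 10 46 0e b6 d1
  t2: 46 de 0e e0 b6 dd d1 47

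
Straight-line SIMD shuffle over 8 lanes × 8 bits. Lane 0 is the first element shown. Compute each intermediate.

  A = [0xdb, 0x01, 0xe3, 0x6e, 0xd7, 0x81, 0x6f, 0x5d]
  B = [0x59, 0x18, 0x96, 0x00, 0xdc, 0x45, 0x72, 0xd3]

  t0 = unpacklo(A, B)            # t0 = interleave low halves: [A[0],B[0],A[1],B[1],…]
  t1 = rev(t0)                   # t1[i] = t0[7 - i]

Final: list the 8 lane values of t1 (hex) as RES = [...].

RES = [ 0x00  0x6e  0x96  0xe3  0x18  0x01  0x59  0xdb ]

→ t0 |db|59|01|18|e3|96|6e|00|
→ t1 |00|6e|96|e3|18|01|59|db|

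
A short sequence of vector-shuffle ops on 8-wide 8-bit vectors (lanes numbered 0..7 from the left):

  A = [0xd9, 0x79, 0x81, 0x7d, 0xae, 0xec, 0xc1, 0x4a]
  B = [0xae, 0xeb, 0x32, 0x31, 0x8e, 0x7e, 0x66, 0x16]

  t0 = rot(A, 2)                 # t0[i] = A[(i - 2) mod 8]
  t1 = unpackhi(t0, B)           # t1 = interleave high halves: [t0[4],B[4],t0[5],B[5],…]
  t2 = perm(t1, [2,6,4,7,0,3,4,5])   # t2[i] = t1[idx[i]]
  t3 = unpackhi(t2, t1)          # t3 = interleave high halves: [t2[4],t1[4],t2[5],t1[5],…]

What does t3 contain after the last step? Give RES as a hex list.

→ t0 |c1|4a|d9|79|81|7d|ae|ec|
→ t1 |81|8e|7d|7e|ae|66|ec|16|
→ t2 |7d|ec|ae|16|81|7e|ae|66|
→ t3 |81|ae|7e|66|ae|ec|66|16|

RES = [0x81, 0xae, 0x7e, 0x66, 0xae, 0xec, 0x66, 0x16]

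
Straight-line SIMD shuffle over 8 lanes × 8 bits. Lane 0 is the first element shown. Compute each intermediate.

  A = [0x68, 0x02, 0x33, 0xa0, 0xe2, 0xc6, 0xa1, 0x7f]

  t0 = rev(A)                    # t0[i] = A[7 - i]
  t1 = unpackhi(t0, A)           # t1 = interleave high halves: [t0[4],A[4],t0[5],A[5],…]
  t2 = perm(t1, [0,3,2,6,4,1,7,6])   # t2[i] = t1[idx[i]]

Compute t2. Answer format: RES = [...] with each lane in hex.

  t0: 7f a1 c6 e2 a0 33 02 68
  t1: a0 e2 33 c6 02 a1 68 7f
  t2: a0 c6 33 68 02 e2 7f 68

RES = [0xa0, 0xc6, 0x33, 0x68, 0x02, 0xe2, 0x7f, 0x68]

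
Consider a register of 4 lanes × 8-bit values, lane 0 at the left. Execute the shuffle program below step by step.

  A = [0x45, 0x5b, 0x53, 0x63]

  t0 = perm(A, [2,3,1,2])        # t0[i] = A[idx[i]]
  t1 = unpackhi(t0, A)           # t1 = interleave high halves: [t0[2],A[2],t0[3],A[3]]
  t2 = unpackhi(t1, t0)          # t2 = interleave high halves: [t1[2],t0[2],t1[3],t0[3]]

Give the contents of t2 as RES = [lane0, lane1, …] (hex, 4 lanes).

→ t0 |53|63|5b|53|
→ t1 |5b|53|53|63|
→ t2 |53|5b|63|53|

RES = [0x53, 0x5b, 0x63, 0x53]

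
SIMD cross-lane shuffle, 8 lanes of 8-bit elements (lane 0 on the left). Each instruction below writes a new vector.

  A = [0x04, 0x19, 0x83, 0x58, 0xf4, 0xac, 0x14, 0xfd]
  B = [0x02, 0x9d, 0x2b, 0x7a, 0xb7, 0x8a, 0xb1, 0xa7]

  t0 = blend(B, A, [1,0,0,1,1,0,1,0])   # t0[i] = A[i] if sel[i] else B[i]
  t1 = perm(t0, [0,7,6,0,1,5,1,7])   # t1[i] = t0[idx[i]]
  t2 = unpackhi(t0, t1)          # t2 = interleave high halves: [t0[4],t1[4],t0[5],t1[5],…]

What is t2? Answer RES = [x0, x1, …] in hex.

RES = [0xf4, 0x9d, 0x8a, 0x8a, 0x14, 0x9d, 0xa7, 0xa7]

→ t0 |04|9d|2b|58|f4|8a|14|a7|
→ t1 |04|a7|14|04|9d|8a|9d|a7|
→ t2 |f4|9d|8a|8a|14|9d|a7|a7|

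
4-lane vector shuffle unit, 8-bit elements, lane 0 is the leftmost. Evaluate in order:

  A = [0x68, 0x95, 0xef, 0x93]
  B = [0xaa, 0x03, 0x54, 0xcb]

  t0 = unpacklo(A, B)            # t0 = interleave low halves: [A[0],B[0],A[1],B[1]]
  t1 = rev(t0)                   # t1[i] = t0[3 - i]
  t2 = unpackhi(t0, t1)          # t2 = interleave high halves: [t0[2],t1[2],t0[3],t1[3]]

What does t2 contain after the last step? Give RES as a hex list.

  t0: 68 aa 95 03
  t1: 03 95 aa 68
  t2: 95 aa 03 68

RES = [0x95, 0xaa, 0x03, 0x68]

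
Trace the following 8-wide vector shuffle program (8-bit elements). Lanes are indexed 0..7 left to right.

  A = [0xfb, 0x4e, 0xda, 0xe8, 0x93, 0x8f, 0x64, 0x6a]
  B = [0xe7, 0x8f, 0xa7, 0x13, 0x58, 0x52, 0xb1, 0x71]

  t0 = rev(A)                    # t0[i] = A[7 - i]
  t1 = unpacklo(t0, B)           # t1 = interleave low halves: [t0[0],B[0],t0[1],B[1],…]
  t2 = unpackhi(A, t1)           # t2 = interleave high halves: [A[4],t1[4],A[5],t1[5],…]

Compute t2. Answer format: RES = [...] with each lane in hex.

→ t0 |6a|64|8f|93|e8|da|4e|fb|
→ t1 |6a|e7|64|8f|8f|a7|93|13|
→ t2 |93|8f|8f|a7|64|93|6a|13|

RES = [0x93, 0x8f, 0x8f, 0xa7, 0x64, 0x93, 0x6a, 0x13]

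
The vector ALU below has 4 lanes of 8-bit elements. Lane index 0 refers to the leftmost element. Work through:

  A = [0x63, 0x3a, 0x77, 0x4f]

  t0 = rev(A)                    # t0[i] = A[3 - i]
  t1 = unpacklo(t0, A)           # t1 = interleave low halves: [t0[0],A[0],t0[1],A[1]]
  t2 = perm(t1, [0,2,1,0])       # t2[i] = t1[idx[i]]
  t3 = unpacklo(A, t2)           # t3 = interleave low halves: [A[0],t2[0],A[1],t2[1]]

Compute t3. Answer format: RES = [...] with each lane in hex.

→ t0 |4f|77|3a|63|
→ t1 |4f|63|77|3a|
→ t2 |4f|77|63|4f|
→ t3 |63|4f|3a|77|

RES = [0x63, 0x4f, 0x3a, 0x77]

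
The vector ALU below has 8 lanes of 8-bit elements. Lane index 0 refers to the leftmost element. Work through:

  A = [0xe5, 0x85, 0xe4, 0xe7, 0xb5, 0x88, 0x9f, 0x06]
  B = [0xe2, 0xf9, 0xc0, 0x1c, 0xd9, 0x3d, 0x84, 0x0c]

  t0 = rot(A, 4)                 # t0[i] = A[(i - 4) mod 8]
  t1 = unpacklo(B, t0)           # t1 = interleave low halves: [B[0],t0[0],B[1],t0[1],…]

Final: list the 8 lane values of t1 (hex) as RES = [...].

RES = [0xe2, 0xb5, 0xf9, 0x88, 0xc0, 0x9f, 0x1c, 0x06]

  t0: b5 88 9f 06 e5 85 e4 e7
  t1: e2 b5 f9 88 c0 9f 1c 06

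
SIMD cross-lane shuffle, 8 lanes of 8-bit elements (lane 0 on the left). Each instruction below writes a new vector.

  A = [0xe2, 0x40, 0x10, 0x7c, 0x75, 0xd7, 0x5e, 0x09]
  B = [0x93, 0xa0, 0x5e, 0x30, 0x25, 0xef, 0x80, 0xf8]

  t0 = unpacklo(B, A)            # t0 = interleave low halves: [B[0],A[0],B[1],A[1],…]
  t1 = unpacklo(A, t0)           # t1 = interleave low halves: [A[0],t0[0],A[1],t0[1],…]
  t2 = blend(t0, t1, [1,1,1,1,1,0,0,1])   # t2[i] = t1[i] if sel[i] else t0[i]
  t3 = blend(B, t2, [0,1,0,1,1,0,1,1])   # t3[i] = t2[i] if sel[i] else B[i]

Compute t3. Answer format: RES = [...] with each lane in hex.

  t0: 93 e2 a0 40 5e 10 30 7c
  t1: e2 93 40 e2 10 a0 7c 40
  t2: e2 93 40 e2 10 10 30 40
  t3: 93 93 5e e2 10 ef 30 40

RES = [0x93, 0x93, 0x5e, 0xe2, 0x10, 0xef, 0x30, 0x40]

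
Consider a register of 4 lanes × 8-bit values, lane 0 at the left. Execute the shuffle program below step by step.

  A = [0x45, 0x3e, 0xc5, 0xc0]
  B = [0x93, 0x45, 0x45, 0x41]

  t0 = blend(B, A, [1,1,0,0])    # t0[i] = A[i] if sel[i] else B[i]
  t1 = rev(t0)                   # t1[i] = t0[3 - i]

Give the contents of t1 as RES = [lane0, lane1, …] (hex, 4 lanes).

RES = [0x41, 0x45, 0x3e, 0x45]

  t0: 45 3e 45 41
  t1: 41 45 3e 45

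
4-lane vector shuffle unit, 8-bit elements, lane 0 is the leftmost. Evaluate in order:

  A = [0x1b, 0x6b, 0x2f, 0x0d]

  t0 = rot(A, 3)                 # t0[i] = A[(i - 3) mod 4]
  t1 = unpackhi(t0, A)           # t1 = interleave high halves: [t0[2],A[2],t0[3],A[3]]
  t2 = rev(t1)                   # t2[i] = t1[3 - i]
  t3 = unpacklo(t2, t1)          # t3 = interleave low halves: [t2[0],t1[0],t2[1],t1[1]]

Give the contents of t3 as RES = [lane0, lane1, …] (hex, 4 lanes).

RES = [ 0x0d  0x0d  0x1b  0x2f ]

→ t0 |6b|2f|0d|1b|
→ t1 |0d|2f|1b|0d|
→ t2 |0d|1b|2f|0d|
→ t3 |0d|0d|1b|2f|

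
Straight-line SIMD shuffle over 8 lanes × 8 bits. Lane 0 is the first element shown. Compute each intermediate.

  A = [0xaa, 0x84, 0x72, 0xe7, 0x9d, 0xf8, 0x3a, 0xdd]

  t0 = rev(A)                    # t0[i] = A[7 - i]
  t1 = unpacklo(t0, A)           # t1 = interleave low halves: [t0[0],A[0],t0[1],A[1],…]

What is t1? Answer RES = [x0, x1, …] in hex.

RES = [ 0xdd  0xaa  0x3a  0x84  0xf8  0x72  0x9d  0xe7 ]

  t0: dd 3a f8 9d e7 72 84 aa
  t1: dd aa 3a 84 f8 72 9d e7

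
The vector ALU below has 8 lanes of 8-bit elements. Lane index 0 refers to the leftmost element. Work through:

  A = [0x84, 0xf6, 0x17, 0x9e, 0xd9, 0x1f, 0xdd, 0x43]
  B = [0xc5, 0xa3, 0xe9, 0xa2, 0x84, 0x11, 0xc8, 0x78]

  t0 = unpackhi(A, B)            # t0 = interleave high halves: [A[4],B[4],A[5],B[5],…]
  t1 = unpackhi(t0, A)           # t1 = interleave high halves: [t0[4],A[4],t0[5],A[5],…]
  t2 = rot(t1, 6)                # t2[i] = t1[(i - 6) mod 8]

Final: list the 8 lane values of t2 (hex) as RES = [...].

RES = [0xc8, 0x1f, 0x43, 0xdd, 0x78, 0x43, 0xdd, 0xd9]

→ t0 |d9|84|1f|11|dd|c8|43|78|
→ t1 |dd|d9|c8|1f|43|dd|78|43|
→ t2 |c8|1f|43|dd|78|43|dd|d9|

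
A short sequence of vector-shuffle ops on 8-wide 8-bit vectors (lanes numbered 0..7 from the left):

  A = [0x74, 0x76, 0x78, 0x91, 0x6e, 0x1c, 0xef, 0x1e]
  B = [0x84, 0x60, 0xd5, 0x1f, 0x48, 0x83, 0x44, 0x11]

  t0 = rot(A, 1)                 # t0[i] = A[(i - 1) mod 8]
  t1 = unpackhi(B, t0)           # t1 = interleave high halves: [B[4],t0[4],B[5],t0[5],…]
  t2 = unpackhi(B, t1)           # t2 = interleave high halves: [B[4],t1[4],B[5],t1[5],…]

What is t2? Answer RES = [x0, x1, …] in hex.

→ t0 |1e|74|76|78|91|6e|1c|ef|
→ t1 |48|91|83|6e|44|1c|11|ef|
→ t2 |48|44|83|1c|44|11|11|ef|

RES = [ 0x48  0x44  0x83  0x1c  0x44  0x11  0x11  0xef ]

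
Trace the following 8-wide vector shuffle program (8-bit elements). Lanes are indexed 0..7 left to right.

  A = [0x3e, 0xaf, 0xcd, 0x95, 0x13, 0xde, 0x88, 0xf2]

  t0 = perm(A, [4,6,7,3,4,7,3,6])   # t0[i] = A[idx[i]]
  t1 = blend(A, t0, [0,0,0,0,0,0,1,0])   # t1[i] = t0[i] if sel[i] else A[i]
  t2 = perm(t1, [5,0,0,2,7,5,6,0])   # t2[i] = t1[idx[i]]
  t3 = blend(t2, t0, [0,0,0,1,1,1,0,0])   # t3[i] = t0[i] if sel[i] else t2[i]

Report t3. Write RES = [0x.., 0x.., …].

t0 = [0x13, 0x88, 0xf2, 0x95, 0x13, 0xf2, 0x95, 0x88]
t1 = [0x3e, 0xaf, 0xcd, 0x95, 0x13, 0xde, 0x95, 0xf2]
t2 = [0xde, 0x3e, 0x3e, 0xcd, 0xf2, 0xde, 0x95, 0x3e]
t3 = [0xde, 0x3e, 0x3e, 0x95, 0x13, 0xf2, 0x95, 0x3e]

RES = [0xde, 0x3e, 0x3e, 0x95, 0x13, 0xf2, 0x95, 0x3e]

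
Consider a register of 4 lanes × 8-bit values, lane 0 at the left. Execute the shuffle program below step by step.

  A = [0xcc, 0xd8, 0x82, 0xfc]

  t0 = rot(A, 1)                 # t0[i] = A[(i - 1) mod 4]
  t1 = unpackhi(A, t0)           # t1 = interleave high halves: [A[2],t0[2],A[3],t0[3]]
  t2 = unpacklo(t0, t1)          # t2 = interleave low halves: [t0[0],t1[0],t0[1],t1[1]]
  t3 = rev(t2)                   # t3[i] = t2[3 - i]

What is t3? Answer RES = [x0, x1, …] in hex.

  t0: fc cc d8 82
  t1: 82 d8 fc 82
  t2: fc 82 cc d8
  t3: d8 cc 82 fc

RES = [ 0xd8  0xcc  0x82  0xfc ]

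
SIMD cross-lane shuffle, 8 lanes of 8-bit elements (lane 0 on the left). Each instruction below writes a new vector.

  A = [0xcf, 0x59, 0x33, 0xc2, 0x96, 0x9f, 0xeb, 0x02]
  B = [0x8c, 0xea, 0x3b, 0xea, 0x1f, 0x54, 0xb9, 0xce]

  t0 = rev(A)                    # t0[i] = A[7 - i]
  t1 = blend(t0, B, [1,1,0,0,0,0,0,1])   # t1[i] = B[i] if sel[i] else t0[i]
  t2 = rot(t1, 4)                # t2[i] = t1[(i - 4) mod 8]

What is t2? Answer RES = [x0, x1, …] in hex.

→ t0 |02|eb|9f|96|c2|33|59|cf|
→ t1 |8c|ea|9f|96|c2|33|59|ce|
→ t2 |c2|33|59|ce|8c|ea|9f|96|

RES = [0xc2, 0x33, 0x59, 0xce, 0x8c, 0xea, 0x9f, 0x96]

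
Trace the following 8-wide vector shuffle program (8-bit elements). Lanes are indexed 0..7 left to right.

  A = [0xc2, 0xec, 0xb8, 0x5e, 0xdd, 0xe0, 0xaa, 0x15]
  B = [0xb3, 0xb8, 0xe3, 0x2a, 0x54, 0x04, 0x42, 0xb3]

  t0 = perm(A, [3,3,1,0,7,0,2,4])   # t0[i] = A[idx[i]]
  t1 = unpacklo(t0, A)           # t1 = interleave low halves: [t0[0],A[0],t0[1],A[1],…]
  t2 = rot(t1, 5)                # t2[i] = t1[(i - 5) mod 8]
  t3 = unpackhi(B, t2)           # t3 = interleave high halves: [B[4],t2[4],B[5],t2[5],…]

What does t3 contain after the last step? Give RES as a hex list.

  t0: 5e 5e ec c2 15 c2 b8 dd
  t1: 5e c2 5e ec ec b8 c2 5e
  t2: ec ec b8 c2 5e 5e c2 5e
  t3: 54 5e 04 5e 42 c2 b3 5e

RES = [ 0x54  0x5e  0x04  0x5e  0x42  0xc2  0xb3  0x5e ]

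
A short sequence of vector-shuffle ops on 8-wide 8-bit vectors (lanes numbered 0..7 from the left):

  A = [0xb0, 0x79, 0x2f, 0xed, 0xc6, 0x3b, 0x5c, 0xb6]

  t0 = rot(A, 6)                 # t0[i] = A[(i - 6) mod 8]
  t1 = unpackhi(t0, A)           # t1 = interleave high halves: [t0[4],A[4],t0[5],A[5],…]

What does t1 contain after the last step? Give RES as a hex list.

RES = [0x5c, 0xc6, 0xb6, 0x3b, 0xb0, 0x5c, 0x79, 0xb6]

→ t0 |2f|ed|c6|3b|5c|b6|b0|79|
→ t1 |5c|c6|b6|3b|b0|5c|79|b6|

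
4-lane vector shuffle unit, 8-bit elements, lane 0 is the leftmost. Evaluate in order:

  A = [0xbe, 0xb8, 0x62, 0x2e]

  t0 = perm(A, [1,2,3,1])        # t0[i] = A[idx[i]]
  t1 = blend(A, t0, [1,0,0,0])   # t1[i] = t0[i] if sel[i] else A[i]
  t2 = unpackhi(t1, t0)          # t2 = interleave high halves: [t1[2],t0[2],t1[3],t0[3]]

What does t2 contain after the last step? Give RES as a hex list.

→ t0 |b8|62|2e|b8|
→ t1 |b8|b8|62|2e|
→ t2 |62|2e|2e|b8|

RES = [ 0x62  0x2e  0x2e  0xb8 ]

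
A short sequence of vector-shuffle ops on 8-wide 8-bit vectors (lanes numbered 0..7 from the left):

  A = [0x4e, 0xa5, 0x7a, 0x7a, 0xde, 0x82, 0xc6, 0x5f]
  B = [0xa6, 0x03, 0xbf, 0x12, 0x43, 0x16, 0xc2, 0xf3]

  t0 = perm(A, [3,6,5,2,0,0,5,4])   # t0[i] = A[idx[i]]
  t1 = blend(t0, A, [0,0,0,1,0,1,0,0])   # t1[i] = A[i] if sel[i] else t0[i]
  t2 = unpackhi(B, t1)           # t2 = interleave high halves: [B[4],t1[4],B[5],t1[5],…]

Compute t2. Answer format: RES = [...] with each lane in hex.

RES = [ 0x43  0x4e  0x16  0x82  0xc2  0x82  0xf3  0xde ]

t0 = [0x7a, 0xc6, 0x82, 0x7a, 0x4e, 0x4e, 0x82, 0xde]
t1 = [0x7a, 0xc6, 0x82, 0x7a, 0x4e, 0x82, 0x82, 0xde]
t2 = [0x43, 0x4e, 0x16, 0x82, 0xc2, 0x82, 0xf3, 0xde]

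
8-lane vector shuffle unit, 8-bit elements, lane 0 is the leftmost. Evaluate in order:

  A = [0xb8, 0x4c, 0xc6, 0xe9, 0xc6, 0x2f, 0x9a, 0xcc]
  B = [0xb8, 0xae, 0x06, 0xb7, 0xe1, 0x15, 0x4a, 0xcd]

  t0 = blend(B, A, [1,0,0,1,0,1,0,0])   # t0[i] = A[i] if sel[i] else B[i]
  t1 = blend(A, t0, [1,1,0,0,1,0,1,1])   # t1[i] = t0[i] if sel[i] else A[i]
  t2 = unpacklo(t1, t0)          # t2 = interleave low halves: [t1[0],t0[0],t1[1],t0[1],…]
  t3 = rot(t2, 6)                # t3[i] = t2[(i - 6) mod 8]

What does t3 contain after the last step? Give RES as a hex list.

RES = [ 0xae  0xae  0xc6  0x06  0xe9  0xe9  0xb8  0xb8 ]

  t0: b8 ae 06 e9 e1 2f 4a cd
  t1: b8 ae c6 e9 e1 2f 4a cd
  t2: b8 b8 ae ae c6 06 e9 e9
  t3: ae ae c6 06 e9 e9 b8 b8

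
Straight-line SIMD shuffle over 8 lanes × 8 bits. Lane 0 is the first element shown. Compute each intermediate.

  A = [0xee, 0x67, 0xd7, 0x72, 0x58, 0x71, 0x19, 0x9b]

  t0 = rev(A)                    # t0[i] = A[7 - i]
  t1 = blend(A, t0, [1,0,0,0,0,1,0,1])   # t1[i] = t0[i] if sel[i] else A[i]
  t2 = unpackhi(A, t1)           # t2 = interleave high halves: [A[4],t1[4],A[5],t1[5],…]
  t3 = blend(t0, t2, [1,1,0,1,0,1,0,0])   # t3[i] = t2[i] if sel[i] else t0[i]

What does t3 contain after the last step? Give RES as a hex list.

  t0: 9b 19 71 58 72 d7 67 ee
  t1: 9b 67 d7 72 58 d7 19 ee
  t2: 58 58 71 d7 19 19 9b ee
  t3: 58 58 71 d7 72 19 67 ee

RES = [0x58, 0x58, 0x71, 0xd7, 0x72, 0x19, 0x67, 0xee]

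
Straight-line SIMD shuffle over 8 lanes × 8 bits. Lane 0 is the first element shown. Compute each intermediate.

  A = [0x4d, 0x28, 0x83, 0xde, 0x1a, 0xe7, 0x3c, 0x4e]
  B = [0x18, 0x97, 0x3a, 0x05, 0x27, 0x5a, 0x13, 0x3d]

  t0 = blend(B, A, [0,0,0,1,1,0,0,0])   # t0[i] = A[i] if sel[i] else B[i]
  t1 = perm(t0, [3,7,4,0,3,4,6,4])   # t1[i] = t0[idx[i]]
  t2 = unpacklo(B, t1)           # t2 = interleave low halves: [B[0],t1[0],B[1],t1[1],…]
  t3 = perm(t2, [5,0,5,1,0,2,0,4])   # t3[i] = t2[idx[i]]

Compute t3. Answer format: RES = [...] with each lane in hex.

RES = [ 0x1a  0x18  0x1a  0xde  0x18  0x97  0x18  0x3a ]

t0 = [0x18, 0x97, 0x3a, 0xde, 0x1a, 0x5a, 0x13, 0x3d]
t1 = [0xde, 0x3d, 0x1a, 0x18, 0xde, 0x1a, 0x13, 0x1a]
t2 = [0x18, 0xde, 0x97, 0x3d, 0x3a, 0x1a, 0x05, 0x18]
t3 = [0x1a, 0x18, 0x1a, 0xde, 0x18, 0x97, 0x18, 0x3a]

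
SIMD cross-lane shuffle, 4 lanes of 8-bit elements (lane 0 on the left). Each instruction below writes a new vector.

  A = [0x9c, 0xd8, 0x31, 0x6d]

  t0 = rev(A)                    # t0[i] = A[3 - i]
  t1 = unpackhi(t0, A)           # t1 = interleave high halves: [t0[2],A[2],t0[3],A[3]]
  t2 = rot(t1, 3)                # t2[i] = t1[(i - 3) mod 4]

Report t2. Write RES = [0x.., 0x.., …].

  t0: 6d 31 d8 9c
  t1: d8 31 9c 6d
  t2: 31 9c 6d d8

RES = [0x31, 0x9c, 0x6d, 0xd8]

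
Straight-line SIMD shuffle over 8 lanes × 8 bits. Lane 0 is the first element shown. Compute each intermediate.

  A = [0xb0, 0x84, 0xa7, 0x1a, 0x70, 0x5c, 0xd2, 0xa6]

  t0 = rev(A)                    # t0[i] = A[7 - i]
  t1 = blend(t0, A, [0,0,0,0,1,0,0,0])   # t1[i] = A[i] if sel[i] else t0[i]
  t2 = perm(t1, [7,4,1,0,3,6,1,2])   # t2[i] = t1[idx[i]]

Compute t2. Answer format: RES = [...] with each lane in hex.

  t0: a6 d2 5c 70 1a a7 84 b0
  t1: a6 d2 5c 70 70 a7 84 b0
  t2: b0 70 d2 a6 70 84 d2 5c

RES = [ 0xb0  0x70  0xd2  0xa6  0x70  0x84  0xd2  0x5c ]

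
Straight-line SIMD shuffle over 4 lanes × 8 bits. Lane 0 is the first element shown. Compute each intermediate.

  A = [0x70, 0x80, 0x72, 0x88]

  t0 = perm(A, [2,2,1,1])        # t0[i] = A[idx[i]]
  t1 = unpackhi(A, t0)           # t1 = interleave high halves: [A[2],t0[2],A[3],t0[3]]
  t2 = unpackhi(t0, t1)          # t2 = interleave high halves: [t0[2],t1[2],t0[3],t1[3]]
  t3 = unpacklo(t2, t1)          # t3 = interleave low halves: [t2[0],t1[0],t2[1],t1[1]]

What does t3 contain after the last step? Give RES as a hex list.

  t0: 72 72 80 80
  t1: 72 80 88 80
  t2: 80 88 80 80
  t3: 80 72 88 80

RES = [ 0x80  0x72  0x88  0x80 ]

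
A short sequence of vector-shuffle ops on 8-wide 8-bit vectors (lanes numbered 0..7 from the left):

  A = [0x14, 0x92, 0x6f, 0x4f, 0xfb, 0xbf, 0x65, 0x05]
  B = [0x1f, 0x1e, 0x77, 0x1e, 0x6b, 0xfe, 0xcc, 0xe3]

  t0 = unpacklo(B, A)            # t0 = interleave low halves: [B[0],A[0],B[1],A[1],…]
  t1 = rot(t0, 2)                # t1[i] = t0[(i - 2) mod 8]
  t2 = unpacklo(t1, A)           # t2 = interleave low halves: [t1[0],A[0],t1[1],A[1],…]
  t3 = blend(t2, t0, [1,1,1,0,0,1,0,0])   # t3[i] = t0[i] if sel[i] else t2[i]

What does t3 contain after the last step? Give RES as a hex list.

t0 = [0x1f, 0x14, 0x1e, 0x92, 0x77, 0x6f, 0x1e, 0x4f]
t1 = [0x1e, 0x4f, 0x1f, 0x14, 0x1e, 0x92, 0x77, 0x6f]
t2 = [0x1e, 0x14, 0x4f, 0x92, 0x1f, 0x6f, 0x14, 0x4f]
t3 = [0x1f, 0x14, 0x1e, 0x92, 0x1f, 0x6f, 0x14, 0x4f]

RES = [ 0x1f  0x14  0x1e  0x92  0x1f  0x6f  0x14  0x4f ]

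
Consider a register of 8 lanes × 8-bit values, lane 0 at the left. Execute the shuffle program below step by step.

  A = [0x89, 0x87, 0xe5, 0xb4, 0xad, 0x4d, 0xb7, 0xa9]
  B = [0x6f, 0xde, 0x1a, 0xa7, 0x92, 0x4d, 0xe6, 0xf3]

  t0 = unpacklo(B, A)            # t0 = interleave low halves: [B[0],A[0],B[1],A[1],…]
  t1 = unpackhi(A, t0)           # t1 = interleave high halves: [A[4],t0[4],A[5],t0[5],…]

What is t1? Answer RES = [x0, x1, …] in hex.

RES = [ 0xad  0x1a  0x4d  0xe5  0xb7  0xa7  0xa9  0xb4 ]

t0 = [0x6f, 0x89, 0xde, 0x87, 0x1a, 0xe5, 0xa7, 0xb4]
t1 = [0xad, 0x1a, 0x4d, 0xe5, 0xb7, 0xa7, 0xa9, 0xb4]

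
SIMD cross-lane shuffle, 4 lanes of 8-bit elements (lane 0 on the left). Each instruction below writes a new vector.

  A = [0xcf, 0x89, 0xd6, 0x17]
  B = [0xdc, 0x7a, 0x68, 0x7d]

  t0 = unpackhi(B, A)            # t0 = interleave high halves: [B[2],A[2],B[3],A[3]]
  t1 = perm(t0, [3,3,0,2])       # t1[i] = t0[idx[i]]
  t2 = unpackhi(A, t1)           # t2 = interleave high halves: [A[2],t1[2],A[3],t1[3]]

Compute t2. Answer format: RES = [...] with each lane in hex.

RES = [0xd6, 0x68, 0x17, 0x7d]

t0 = [0x68, 0xd6, 0x7d, 0x17]
t1 = [0x17, 0x17, 0x68, 0x7d]
t2 = [0xd6, 0x68, 0x17, 0x7d]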